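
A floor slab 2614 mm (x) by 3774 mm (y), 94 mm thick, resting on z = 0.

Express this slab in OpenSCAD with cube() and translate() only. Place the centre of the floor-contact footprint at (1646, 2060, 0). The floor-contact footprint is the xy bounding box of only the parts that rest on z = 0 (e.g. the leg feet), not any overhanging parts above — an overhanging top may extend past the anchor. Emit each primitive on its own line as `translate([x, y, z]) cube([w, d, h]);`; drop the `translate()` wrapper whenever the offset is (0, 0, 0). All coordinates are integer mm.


translate([339, 173, 0]) cube([2614, 3774, 94]);


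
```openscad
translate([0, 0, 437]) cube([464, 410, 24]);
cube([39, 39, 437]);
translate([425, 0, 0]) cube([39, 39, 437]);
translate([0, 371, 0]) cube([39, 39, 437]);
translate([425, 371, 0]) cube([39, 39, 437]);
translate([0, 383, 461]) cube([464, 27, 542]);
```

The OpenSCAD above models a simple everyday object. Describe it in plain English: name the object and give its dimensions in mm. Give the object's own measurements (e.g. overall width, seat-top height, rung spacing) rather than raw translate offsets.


A chair. The seat is a 464×410×24 mm slab with its top at z = 461 mm, on four 39×39 mm corner legs (flush with the seat edges, standing on z = 0). A flat backrest 27 mm thick, 542 mm tall, spans the full seat width and rises from the seat top along its +y edge, rear face flush with the rear of the seat.


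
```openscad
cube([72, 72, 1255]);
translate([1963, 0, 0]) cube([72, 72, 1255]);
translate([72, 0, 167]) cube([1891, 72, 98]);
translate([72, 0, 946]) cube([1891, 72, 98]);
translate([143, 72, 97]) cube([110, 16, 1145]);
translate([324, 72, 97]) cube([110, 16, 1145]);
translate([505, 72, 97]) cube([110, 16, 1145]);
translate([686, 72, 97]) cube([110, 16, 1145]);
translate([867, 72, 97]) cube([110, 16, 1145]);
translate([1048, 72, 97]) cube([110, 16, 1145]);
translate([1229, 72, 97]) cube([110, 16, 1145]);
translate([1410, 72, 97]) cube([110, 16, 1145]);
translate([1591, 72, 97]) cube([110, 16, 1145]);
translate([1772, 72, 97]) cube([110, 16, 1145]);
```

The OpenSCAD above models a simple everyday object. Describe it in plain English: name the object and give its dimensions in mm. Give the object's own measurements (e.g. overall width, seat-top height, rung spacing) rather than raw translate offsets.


A fence section. Two 72×72 mm posts, 1255 mm tall, stand on the floor with a clear span of 1891 mm between their inner faces. Two horizontal rails of 72×98 mm section span the gap between the posts with their undersides at z = 167 mm and z = 946 mm, flush with the posts' −y face. 10 pickets, each 110 mm wide, 16 mm thick and 1145 mm tall, are fixed to the +y face of the rails with their bottoms at z = 97 mm, spaced across the span with a 71 mm gap after the −x post and between neighbouring pickets, with 81 mm left before the +x post.


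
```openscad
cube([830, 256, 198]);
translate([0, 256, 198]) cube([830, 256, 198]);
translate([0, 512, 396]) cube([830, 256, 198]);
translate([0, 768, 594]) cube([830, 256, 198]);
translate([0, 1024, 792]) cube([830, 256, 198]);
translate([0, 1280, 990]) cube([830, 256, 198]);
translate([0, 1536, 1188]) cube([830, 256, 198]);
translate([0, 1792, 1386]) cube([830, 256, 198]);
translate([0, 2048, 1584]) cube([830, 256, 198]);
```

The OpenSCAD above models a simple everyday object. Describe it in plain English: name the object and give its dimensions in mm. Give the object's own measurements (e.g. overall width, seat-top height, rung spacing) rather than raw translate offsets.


A straight staircase of 9 solid steps. Each step is 830 mm wide (x), 256 mm deep (y, the going) and 198 mm tall (the rise). The first step rests on the floor; each subsequent step sits one going further in +y and one rise higher in +z, directly behind and above the previous step with no overlap.


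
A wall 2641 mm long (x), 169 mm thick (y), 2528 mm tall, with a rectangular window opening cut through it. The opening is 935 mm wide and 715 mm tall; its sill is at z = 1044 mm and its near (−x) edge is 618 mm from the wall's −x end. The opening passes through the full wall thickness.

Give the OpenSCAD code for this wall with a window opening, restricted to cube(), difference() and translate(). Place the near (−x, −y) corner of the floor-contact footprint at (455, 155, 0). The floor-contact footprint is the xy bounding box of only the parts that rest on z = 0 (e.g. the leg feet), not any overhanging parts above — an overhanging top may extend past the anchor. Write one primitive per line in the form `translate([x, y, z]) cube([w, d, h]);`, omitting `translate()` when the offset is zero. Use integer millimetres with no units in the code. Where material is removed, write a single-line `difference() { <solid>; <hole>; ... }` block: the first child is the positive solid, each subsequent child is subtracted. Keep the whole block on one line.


difference() { translate([455, 155, 0]) cube([2641, 169, 2528]); translate([1073, 155, 1044]) cube([935, 169, 715]); }


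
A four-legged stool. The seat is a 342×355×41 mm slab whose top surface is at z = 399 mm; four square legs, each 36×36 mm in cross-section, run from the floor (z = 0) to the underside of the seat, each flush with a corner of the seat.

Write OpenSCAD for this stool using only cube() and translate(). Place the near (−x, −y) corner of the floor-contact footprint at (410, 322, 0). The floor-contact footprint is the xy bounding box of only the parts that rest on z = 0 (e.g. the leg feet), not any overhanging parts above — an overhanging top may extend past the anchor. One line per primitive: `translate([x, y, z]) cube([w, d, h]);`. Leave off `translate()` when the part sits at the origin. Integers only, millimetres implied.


translate([410, 322, 358]) cube([342, 355, 41]);
translate([410, 322, 0]) cube([36, 36, 358]);
translate([716, 322, 0]) cube([36, 36, 358]);
translate([410, 641, 0]) cube([36, 36, 358]);
translate([716, 641, 0]) cube([36, 36, 358]);


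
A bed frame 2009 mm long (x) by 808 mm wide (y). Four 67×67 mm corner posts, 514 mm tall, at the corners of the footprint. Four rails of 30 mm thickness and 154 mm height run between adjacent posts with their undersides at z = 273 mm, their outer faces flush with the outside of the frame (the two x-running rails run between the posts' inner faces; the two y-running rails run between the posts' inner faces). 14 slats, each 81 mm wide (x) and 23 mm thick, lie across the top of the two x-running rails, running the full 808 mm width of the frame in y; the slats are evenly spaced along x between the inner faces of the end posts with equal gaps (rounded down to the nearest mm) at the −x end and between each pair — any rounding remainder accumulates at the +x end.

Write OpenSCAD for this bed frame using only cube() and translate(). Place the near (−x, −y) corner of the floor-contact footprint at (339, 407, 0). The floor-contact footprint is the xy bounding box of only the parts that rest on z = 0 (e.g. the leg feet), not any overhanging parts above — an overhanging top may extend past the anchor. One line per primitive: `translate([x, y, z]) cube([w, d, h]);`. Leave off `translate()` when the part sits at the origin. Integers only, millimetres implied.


translate([339, 407, 0]) cube([67, 67, 514]);
translate([339, 1148, 0]) cube([67, 67, 514]);
translate([2281, 407, 0]) cube([67, 67, 514]);
translate([2281, 1148, 0]) cube([67, 67, 514]);
translate([406, 407, 273]) cube([1875, 30, 154]);
translate([406, 1185, 273]) cube([1875, 30, 154]);
translate([339, 474, 273]) cube([30, 674, 154]);
translate([2318, 474, 273]) cube([30, 674, 154]);
translate([455, 407, 427]) cube([81, 808, 23]);
translate([585, 407, 427]) cube([81, 808, 23]);
translate([715, 407, 427]) cube([81, 808, 23]);
translate([845, 407, 427]) cube([81, 808, 23]);
translate([975, 407, 427]) cube([81, 808, 23]);
translate([1105, 407, 427]) cube([81, 808, 23]);
translate([1235, 407, 427]) cube([81, 808, 23]);
translate([1365, 407, 427]) cube([81, 808, 23]);
translate([1495, 407, 427]) cube([81, 808, 23]);
translate([1625, 407, 427]) cube([81, 808, 23]);
translate([1755, 407, 427]) cube([81, 808, 23]);
translate([1885, 407, 427]) cube([81, 808, 23]);
translate([2015, 407, 427]) cube([81, 808, 23]);
translate([2145, 407, 427]) cube([81, 808, 23]);


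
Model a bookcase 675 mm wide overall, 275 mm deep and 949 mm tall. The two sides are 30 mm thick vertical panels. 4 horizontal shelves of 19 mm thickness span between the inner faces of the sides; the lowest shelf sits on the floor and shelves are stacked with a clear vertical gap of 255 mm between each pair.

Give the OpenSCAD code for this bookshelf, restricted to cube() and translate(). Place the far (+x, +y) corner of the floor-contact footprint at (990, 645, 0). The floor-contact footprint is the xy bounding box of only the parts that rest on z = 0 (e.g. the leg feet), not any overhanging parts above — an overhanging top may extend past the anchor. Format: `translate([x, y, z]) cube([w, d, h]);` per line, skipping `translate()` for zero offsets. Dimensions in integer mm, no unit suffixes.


translate([315, 370, 0]) cube([30, 275, 949]);
translate([960, 370, 0]) cube([30, 275, 949]);
translate([345, 370, 0]) cube([615, 275, 19]);
translate([345, 370, 274]) cube([615, 275, 19]);
translate([345, 370, 548]) cube([615, 275, 19]);
translate([345, 370, 822]) cube([615, 275, 19]);


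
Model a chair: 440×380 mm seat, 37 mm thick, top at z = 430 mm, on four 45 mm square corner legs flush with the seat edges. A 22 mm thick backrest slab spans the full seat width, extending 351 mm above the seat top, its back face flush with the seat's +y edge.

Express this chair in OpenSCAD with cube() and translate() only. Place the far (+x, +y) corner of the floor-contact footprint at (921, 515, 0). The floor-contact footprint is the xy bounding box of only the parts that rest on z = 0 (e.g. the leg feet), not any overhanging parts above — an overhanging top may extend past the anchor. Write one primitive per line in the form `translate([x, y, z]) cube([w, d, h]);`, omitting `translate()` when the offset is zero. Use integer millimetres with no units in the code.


translate([481, 135, 393]) cube([440, 380, 37]);
translate([481, 135, 0]) cube([45, 45, 393]);
translate([876, 135, 0]) cube([45, 45, 393]);
translate([481, 470, 0]) cube([45, 45, 393]);
translate([876, 470, 0]) cube([45, 45, 393]);
translate([481, 493, 430]) cube([440, 22, 351]);


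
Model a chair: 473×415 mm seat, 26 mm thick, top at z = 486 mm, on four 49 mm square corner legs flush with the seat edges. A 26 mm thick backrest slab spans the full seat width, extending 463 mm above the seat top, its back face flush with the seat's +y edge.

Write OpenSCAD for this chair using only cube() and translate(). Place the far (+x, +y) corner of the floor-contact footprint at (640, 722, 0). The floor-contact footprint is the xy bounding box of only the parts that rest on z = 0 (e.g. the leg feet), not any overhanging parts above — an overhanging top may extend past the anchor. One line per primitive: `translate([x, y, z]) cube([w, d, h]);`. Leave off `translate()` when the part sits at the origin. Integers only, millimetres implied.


translate([167, 307, 460]) cube([473, 415, 26]);
translate([167, 307, 0]) cube([49, 49, 460]);
translate([591, 307, 0]) cube([49, 49, 460]);
translate([167, 673, 0]) cube([49, 49, 460]);
translate([591, 673, 0]) cube([49, 49, 460]);
translate([167, 696, 486]) cube([473, 26, 463]);


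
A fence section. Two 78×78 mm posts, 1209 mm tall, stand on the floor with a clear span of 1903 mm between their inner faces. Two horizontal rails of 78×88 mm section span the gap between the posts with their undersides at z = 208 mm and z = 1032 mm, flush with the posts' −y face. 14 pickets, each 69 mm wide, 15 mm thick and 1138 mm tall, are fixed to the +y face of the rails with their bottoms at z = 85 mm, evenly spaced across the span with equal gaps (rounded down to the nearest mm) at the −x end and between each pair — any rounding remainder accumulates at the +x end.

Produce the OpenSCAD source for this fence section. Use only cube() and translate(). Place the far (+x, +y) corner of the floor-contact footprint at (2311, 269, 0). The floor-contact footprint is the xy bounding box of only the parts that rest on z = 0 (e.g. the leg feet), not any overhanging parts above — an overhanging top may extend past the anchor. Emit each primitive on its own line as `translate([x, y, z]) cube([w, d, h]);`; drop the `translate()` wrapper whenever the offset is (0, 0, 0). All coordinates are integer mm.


translate([252, 191, 0]) cube([78, 78, 1209]);
translate([2233, 191, 0]) cube([78, 78, 1209]);
translate([330, 191, 208]) cube([1903, 78, 88]);
translate([330, 191, 1032]) cube([1903, 78, 88]);
translate([392, 269, 85]) cube([69, 15, 1138]);
translate([523, 269, 85]) cube([69, 15, 1138]);
translate([654, 269, 85]) cube([69, 15, 1138]);
translate([785, 269, 85]) cube([69, 15, 1138]);
translate([916, 269, 85]) cube([69, 15, 1138]);
translate([1047, 269, 85]) cube([69, 15, 1138]);
translate([1178, 269, 85]) cube([69, 15, 1138]);
translate([1309, 269, 85]) cube([69, 15, 1138]);
translate([1440, 269, 85]) cube([69, 15, 1138]);
translate([1571, 269, 85]) cube([69, 15, 1138]);
translate([1702, 269, 85]) cube([69, 15, 1138]);
translate([1833, 269, 85]) cube([69, 15, 1138]);
translate([1964, 269, 85]) cube([69, 15, 1138]);
translate([2095, 269, 85]) cube([69, 15, 1138]);


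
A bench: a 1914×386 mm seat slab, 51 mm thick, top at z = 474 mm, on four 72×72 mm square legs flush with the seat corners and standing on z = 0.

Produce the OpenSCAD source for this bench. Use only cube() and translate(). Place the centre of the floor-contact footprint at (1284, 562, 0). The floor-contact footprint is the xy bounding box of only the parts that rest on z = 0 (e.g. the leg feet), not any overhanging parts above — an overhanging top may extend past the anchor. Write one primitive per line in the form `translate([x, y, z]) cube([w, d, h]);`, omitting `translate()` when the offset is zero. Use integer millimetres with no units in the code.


// leg_h = 474 − 51 = 423
translate([327, 369, 423]) cube([1914, 386, 51]);
translate([327, 369, 0]) cube([72, 72, 423]);
translate([327, 683, 0]) cube([72, 72, 423]);
translate([2169, 369, 0]) cube([72, 72, 423]);
translate([2169, 683, 0]) cube([72, 72, 423]);


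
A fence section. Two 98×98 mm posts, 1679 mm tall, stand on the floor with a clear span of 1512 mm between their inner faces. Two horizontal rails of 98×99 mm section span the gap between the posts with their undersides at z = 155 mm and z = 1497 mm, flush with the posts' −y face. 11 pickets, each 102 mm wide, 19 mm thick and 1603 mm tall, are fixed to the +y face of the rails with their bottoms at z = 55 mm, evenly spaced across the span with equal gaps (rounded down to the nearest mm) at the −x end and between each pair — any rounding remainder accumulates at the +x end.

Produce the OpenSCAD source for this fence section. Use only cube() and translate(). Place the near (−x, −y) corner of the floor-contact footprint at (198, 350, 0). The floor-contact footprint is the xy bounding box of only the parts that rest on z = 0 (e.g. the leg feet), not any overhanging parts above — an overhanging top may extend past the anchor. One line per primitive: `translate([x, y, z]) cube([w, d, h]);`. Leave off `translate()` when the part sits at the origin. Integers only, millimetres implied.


translate([198, 350, 0]) cube([98, 98, 1679]);
translate([1808, 350, 0]) cube([98, 98, 1679]);
translate([296, 350, 155]) cube([1512, 98, 99]);
translate([296, 350, 1497]) cube([1512, 98, 99]);
translate([328, 448, 55]) cube([102, 19, 1603]);
translate([462, 448, 55]) cube([102, 19, 1603]);
translate([596, 448, 55]) cube([102, 19, 1603]);
translate([730, 448, 55]) cube([102, 19, 1603]);
translate([864, 448, 55]) cube([102, 19, 1603]);
translate([998, 448, 55]) cube([102, 19, 1603]);
translate([1132, 448, 55]) cube([102, 19, 1603]);
translate([1266, 448, 55]) cube([102, 19, 1603]);
translate([1400, 448, 55]) cube([102, 19, 1603]);
translate([1534, 448, 55]) cube([102, 19, 1603]);
translate([1668, 448, 55]) cube([102, 19, 1603]);


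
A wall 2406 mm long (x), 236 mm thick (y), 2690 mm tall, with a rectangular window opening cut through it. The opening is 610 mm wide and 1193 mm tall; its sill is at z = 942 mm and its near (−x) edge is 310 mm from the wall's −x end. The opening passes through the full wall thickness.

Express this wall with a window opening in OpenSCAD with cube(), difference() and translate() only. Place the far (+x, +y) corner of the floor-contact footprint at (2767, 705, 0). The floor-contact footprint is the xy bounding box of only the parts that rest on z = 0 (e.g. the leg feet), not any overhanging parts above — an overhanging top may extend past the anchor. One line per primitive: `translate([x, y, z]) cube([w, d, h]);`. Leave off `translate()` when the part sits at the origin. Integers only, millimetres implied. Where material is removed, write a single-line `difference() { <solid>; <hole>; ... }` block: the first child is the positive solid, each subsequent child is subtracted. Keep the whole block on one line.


difference() { translate([361, 469, 0]) cube([2406, 236, 2690]); translate([671, 469, 942]) cube([610, 236, 1193]); }


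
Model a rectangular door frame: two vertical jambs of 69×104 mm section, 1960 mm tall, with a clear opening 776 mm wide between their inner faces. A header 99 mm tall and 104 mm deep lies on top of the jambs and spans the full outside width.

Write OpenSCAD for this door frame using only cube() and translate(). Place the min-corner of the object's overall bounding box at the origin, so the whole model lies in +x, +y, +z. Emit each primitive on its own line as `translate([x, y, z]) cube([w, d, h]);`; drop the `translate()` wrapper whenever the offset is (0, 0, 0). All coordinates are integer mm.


cube([69, 104, 1960]);
translate([845, 0, 0]) cube([69, 104, 1960]);
translate([0, 0, 1960]) cube([914, 104, 99]);


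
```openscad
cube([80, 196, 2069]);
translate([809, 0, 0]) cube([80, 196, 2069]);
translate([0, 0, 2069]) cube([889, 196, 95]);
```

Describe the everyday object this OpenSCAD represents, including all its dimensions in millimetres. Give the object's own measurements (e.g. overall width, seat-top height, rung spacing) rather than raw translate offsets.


A door frame. The clear opening is 729 mm wide and 2069 mm high. Two 80 mm wide jambs, 196 mm deep, stand either side of the opening from the floor to the top of the opening. A 95 mm thick head sits across the top of both jambs, spanning the full outside width of the frame.


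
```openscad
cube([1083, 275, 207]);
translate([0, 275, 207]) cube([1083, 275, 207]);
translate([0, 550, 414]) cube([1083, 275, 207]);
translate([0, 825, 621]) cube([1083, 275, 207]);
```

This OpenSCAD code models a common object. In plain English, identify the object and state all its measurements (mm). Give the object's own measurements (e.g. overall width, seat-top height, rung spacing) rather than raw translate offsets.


A straight staircase of 4 solid steps. Each step is 1083 mm wide (x), 275 mm deep (y, the going) and 207 mm tall (the rise). The first step rests on the floor; each subsequent step sits one going further in +y and one rise higher in +z, directly behind and above the previous step with no overlap.


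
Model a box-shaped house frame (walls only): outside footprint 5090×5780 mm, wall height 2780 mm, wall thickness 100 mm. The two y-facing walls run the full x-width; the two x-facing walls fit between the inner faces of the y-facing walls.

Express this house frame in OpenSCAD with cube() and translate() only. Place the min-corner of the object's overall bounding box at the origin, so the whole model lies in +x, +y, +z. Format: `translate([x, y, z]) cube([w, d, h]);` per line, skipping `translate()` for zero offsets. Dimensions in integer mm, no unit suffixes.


cube([5090, 100, 2780]);
translate([0, 5680, 0]) cube([5090, 100, 2780]);
translate([0, 100, 0]) cube([100, 5580, 2780]);
translate([4990, 100, 0]) cube([100, 5580, 2780]);


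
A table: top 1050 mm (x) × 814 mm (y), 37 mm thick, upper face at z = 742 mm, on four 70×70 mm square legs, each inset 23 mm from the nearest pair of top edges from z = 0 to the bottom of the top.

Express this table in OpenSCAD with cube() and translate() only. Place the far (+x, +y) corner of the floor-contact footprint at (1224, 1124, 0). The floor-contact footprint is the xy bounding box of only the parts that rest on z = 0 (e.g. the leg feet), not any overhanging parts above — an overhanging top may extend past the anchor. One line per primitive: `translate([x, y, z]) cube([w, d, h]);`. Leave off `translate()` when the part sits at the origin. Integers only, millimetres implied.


translate([197, 333, 705]) cube([1050, 814, 37]);
translate([220, 356, 0]) cube([70, 70, 705]);
translate([1154, 356, 0]) cube([70, 70, 705]);
translate([220, 1054, 0]) cube([70, 70, 705]);
translate([1154, 1054, 0]) cube([70, 70, 705]);


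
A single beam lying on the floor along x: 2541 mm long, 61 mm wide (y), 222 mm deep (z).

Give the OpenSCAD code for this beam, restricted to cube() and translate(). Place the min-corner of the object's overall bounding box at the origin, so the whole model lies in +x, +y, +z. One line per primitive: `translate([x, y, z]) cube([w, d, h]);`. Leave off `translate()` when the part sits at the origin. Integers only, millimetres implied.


cube([2541, 61, 222]);


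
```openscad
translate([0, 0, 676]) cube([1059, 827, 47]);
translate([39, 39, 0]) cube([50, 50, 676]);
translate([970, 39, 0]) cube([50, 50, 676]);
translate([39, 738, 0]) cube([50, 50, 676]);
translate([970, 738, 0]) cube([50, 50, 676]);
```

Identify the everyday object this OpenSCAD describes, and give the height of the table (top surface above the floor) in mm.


A table. The table height is 723 mm.

A 1059×827×47 slab sits at z = 676 on four 50 mm square posts — a table. The top surface is at 676 + 47 = 723 mm.


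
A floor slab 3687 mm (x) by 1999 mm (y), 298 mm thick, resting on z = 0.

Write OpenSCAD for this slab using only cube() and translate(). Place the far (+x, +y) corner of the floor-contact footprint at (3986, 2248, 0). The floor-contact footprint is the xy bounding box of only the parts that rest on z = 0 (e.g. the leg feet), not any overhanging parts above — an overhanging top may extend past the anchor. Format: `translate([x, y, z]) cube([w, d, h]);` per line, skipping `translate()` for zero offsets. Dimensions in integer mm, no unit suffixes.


translate([299, 249, 0]) cube([3687, 1999, 298]);


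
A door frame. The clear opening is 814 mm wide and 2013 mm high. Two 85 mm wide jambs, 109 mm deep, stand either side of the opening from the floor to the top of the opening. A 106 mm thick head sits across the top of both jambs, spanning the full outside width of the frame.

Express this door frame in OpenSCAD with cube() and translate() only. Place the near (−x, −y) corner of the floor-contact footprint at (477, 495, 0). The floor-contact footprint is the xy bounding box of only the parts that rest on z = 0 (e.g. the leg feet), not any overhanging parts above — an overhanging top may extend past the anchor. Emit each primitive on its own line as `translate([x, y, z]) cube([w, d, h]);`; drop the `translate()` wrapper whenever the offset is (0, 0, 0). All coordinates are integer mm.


translate([477, 495, 0]) cube([85, 109, 2013]);
translate([1376, 495, 0]) cube([85, 109, 2013]);
translate([477, 495, 2013]) cube([984, 109, 106]);


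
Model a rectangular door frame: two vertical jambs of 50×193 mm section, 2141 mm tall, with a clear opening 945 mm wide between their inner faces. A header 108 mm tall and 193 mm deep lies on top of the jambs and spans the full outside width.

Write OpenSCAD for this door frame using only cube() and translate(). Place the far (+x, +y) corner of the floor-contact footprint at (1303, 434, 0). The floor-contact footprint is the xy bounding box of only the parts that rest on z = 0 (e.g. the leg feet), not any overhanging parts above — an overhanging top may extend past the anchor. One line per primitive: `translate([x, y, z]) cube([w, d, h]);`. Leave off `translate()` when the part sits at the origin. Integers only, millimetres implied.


translate([258, 241, 0]) cube([50, 193, 2141]);
translate([1253, 241, 0]) cube([50, 193, 2141]);
translate([258, 241, 2141]) cube([1045, 193, 108]);


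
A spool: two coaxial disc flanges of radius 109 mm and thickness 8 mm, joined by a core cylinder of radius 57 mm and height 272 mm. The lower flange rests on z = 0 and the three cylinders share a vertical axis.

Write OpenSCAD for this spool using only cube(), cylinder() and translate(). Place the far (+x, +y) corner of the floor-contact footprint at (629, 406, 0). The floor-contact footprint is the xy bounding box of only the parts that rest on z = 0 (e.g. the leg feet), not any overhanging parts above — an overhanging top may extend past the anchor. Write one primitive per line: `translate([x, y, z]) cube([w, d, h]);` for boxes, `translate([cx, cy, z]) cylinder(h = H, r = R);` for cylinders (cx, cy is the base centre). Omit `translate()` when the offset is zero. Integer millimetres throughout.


translate([520, 297, 0]) cylinder(h = 8, r = 109);
translate([520, 297, 8]) cylinder(h = 272, r = 57);
translate([520, 297, 280]) cylinder(h = 8, r = 109);


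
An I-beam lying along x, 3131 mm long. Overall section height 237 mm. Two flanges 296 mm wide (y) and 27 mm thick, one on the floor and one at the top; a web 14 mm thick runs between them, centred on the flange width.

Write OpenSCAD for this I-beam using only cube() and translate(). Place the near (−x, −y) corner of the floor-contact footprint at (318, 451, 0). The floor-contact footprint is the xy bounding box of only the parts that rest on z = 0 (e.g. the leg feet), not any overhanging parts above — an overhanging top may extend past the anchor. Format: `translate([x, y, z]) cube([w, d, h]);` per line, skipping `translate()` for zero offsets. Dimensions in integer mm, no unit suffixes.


translate([318, 451, 0]) cube([3131, 296, 27]);
translate([318, 592, 27]) cube([3131, 14, 183]);
translate([318, 451, 210]) cube([3131, 296, 27]);


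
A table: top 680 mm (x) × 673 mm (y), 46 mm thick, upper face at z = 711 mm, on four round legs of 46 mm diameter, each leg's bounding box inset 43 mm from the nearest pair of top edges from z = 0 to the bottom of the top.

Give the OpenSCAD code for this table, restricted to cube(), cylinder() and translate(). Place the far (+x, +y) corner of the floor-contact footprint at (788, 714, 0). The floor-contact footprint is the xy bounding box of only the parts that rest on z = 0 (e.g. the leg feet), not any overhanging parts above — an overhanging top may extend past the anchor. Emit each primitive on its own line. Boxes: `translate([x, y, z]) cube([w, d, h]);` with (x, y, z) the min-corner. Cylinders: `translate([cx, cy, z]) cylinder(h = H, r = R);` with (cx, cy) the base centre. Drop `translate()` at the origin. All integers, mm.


translate([151, 84, 665]) cube([680, 673, 46]);
translate([217, 150, 0]) cylinder(h = 665, r = 23);
translate([765, 150, 0]) cylinder(h = 665, r = 23);
translate([217, 691, 0]) cylinder(h = 665, r = 23);
translate([765, 691, 0]) cylinder(h = 665, r = 23);


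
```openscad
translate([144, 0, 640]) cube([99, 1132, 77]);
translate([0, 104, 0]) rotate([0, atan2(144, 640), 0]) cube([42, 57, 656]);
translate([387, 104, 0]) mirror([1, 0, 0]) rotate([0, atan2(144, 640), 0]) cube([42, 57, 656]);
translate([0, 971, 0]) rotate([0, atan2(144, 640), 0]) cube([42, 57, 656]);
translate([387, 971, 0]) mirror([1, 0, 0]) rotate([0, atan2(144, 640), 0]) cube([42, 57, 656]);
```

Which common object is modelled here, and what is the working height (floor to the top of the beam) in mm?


A sawhorse. The overall height is 717 mm.

A beam across two mirrored pairs of raked legs — a sawhorse. The beam's underside is at z = 640 (matching the legs' vertical rise in atan2(144, 640)) and the beam is 77 mm tall, so its top is at 640 + 77 = 717 mm. The raked legs top out at the beam's underside, so that is the highest point.


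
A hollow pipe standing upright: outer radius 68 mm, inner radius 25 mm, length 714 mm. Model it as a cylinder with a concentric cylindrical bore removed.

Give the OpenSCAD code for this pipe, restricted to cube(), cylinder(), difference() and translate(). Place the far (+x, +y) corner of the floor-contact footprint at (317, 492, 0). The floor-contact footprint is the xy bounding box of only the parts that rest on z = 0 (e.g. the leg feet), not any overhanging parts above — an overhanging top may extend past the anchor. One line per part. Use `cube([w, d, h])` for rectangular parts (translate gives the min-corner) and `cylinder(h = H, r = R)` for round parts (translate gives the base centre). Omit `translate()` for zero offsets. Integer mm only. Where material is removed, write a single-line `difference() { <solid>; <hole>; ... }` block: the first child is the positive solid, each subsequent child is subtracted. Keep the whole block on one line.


difference() { translate([249, 424, 0]) cylinder(h = 714, r = 68); translate([249, 424, 0]) cylinder(h = 714, r = 25); }


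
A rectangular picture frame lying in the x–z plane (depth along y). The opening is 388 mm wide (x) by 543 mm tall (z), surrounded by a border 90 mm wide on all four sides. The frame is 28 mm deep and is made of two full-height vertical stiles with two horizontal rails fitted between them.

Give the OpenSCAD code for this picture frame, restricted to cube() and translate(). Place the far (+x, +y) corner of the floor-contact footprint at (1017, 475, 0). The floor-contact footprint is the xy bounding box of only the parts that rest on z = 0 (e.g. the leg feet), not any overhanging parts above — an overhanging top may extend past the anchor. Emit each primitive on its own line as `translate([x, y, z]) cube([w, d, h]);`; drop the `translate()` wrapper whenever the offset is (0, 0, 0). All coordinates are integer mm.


translate([449, 447, 0]) cube([90, 28, 723]);
translate([927, 447, 0]) cube([90, 28, 723]);
translate([539, 447, 0]) cube([388, 28, 90]);
translate([539, 447, 633]) cube([388, 28, 90]);


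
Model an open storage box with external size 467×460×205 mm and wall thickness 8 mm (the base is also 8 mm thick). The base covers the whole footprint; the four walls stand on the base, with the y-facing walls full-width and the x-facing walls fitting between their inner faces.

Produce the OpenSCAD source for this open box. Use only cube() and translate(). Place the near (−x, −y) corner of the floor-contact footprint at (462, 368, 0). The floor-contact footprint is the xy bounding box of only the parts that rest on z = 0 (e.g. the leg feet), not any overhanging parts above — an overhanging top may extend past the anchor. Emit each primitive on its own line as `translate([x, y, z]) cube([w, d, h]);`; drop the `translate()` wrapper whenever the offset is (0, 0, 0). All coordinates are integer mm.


translate([462, 368, 0]) cube([467, 460, 8]);
translate([462, 368, 8]) cube([467, 8, 197]);
translate([462, 820, 8]) cube([467, 8, 197]);
translate([462, 376, 8]) cube([8, 444, 197]);
translate([921, 376, 8]) cube([8, 444, 197]);


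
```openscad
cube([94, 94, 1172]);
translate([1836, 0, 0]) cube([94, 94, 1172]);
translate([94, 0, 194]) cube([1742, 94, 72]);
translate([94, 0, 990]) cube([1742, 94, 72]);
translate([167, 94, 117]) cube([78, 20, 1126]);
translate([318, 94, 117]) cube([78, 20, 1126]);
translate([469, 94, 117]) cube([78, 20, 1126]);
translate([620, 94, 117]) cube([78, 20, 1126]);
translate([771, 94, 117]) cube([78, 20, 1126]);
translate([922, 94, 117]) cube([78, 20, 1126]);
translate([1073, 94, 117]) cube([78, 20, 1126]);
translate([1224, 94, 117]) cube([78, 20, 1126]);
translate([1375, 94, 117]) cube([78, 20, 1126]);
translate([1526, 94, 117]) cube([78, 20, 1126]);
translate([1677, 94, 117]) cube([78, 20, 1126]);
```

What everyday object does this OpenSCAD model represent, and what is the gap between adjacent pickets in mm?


A fence section. The picket gap is 73 mm.

Two posts, two rails, 11 pickets — a fence section. Span 1742 mm holds 11 pickets of 78 mm with 12 equal gaps: ⌊(1742 − 11·78) / 12⌋ = 73 mm.


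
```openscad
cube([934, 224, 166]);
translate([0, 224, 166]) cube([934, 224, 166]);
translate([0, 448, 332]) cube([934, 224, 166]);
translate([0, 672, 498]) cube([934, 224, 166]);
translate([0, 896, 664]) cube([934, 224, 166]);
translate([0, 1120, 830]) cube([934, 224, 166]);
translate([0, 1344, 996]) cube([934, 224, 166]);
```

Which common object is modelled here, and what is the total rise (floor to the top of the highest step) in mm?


A staircase. The total rise is 1162 mm.

7 identical blocks, each offset up and back from the previous — a staircase. Each step is 166 mm tall and there are 7 of them, so the total rise is 7 × 166 = 1162 mm.


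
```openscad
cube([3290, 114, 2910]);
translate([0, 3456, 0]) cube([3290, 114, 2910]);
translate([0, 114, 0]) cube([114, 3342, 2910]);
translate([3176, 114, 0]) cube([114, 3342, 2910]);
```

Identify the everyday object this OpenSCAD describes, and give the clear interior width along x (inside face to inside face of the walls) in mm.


A house (or room) frame. The interior width is 3062 mm.

Four 2910 mm walls enclosing a rectangle with no floor or roof — a room or house frame. Outside width is 3290 mm and wall thickness is 114 mm, so the interior width is 3290 − 2 × 114 = 3062 mm.


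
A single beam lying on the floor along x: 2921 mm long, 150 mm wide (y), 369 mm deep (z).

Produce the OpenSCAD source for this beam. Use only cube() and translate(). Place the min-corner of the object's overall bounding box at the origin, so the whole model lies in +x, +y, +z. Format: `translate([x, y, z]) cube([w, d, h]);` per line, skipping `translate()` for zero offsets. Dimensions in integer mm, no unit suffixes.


cube([2921, 150, 369]);


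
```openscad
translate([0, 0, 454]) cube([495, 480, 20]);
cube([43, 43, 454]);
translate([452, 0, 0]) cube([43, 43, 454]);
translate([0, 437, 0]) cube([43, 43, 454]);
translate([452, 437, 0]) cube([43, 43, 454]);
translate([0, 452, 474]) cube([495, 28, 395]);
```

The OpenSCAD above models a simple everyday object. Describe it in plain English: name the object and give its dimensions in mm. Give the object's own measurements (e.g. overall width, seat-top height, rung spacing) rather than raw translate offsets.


A chair. The seat is a 495×480×20 mm slab with its top at z = 474 mm, on four 43×43 mm corner legs (flush with the seat edges, standing on z = 0). A flat backrest 28 mm thick, 395 mm tall, spans the full seat width and rises from the seat top along its +y edge, rear face flush with the rear of the seat.


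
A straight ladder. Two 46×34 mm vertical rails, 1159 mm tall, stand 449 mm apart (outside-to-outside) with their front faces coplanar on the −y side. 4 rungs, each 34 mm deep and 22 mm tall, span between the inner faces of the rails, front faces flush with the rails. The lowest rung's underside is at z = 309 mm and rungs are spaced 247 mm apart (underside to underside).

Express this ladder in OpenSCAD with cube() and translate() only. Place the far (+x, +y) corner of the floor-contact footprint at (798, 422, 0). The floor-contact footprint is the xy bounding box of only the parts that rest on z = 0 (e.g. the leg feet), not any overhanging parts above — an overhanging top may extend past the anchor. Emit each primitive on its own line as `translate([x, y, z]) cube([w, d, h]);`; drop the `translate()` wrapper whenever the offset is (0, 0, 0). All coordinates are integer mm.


translate([349, 388, 0]) cube([46, 34, 1159]);
translate([752, 388, 0]) cube([46, 34, 1159]);
translate([395, 388, 309]) cube([357, 34, 22]);
translate([395, 388, 556]) cube([357, 34, 22]);
translate([395, 388, 803]) cube([357, 34, 22]);
translate([395, 388, 1050]) cube([357, 34, 22]);


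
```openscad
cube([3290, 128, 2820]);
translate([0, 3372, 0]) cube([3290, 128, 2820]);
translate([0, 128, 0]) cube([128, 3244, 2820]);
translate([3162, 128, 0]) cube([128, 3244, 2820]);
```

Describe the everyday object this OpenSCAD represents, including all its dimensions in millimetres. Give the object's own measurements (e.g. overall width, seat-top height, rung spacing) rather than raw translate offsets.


The wall frame of a small rectangular building: four walls, each 2820 mm tall and 128 mm thick, enclosing a footprint 3290 mm (x) by 3500 mm (y) outside-to-outside, with no floor or roof. The front and back walls (the −y and +y sides) span the full width; the two side walls fit between them.


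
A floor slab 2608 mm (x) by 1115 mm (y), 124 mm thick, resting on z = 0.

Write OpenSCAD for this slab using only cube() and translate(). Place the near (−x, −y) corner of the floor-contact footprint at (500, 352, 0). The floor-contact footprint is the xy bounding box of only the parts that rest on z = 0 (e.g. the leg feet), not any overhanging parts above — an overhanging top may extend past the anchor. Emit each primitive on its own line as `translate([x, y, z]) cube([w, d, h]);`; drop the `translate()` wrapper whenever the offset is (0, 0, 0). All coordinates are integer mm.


translate([500, 352, 0]) cube([2608, 1115, 124]);


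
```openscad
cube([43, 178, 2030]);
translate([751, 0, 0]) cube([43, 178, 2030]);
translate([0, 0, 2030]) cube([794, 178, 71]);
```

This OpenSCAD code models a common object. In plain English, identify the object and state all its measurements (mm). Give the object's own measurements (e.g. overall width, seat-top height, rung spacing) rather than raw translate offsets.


A door frame. The clear opening is 708 mm wide and 2030 mm high. Two 43 mm wide jambs, 178 mm deep, stand either side of the opening from the floor to the top of the opening. A 71 mm thick head sits across the top of both jambs, spanning the full outside width of the frame.


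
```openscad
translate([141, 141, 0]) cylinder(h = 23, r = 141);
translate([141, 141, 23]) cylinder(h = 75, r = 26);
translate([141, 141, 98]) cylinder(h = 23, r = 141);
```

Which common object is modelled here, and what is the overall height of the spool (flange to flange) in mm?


A spool. The overall height is 121 mm.

Three coaxial cylinders, large–small–large — a spool. Two 23 mm flanges and a 75 mm core give 23 + 75 + 23 = 121 mm.


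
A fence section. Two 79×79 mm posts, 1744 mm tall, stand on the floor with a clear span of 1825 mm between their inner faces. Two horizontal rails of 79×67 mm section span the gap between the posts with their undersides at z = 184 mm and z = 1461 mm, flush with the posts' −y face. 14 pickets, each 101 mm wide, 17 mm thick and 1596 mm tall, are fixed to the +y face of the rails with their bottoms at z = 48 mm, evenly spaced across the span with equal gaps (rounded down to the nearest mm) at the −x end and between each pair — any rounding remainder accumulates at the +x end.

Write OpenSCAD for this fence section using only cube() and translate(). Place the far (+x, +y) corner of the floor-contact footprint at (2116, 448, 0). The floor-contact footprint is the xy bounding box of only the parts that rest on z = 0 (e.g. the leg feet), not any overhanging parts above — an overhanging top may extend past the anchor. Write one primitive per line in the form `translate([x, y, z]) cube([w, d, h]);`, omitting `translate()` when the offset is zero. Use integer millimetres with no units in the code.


translate([133, 369, 0]) cube([79, 79, 1744]);
translate([2037, 369, 0]) cube([79, 79, 1744]);
translate([212, 369, 184]) cube([1825, 79, 67]);
translate([212, 369, 1461]) cube([1825, 79, 67]);
translate([239, 448, 48]) cube([101, 17, 1596]);
translate([367, 448, 48]) cube([101, 17, 1596]);
translate([495, 448, 48]) cube([101, 17, 1596]);
translate([623, 448, 48]) cube([101, 17, 1596]);
translate([751, 448, 48]) cube([101, 17, 1596]);
translate([879, 448, 48]) cube([101, 17, 1596]);
translate([1007, 448, 48]) cube([101, 17, 1596]);
translate([1135, 448, 48]) cube([101, 17, 1596]);
translate([1263, 448, 48]) cube([101, 17, 1596]);
translate([1391, 448, 48]) cube([101, 17, 1596]);
translate([1519, 448, 48]) cube([101, 17, 1596]);
translate([1647, 448, 48]) cube([101, 17, 1596]);
translate([1775, 448, 48]) cube([101, 17, 1596]);
translate([1903, 448, 48]) cube([101, 17, 1596]);
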